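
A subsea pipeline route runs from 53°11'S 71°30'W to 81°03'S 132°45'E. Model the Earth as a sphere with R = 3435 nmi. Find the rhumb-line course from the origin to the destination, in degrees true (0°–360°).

242.0°

Δψ = ln[tan(π/4+φ₂/2)/tan(π/4+φ₁/2)] = -1.4475
Δλ = -2.7184 rad (taken the short way round)
course = atan2(Δλ, Δψ) = 241.96°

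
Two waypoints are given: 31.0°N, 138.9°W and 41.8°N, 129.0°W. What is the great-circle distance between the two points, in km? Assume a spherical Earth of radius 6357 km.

Haversine: a = sin²(Δφ/2)+cos φ₁ cos φ₂ sin²(Δλ/2) = 0.01361;  σ = 2·atan2(√a,√(1−a))
σ = 13.401° → d = Rσ = 6357·0.23389 = 1487 km

1487 km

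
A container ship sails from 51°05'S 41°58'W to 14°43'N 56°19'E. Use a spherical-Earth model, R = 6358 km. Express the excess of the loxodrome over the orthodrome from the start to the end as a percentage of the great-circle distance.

2.2%

Great circle: σ = 1.8600 rad → d_gc = Rσ = 11825.9 km
Rhumb: Δφ = +1.1484, Δλ = +1.7154, Δψ = +1.3002, q = Δφ/Δψ = 0.8833 → d_rh = R√(Δφ²+q²Δλ²) = 12088.0 km
Excess = (12088.0 − 11825.9) / 11825.9 = 262.1 / 11825.9 = 2.22% ≈ 2.2%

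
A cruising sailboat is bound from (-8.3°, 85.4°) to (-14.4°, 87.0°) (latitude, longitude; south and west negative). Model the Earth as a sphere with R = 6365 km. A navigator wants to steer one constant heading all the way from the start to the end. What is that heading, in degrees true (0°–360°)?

Δψ = ln[tan(π/4+φ₂/2)/tan(π/4+φ₁/2)] = -0.1086
Δλ = +0.0279 rad (taken the short way round)
course = atan2(Δλ, Δψ) = 165.59°

165.6°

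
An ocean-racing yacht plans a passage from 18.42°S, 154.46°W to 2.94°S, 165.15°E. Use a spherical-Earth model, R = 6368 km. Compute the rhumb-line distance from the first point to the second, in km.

Rhumb course C = atan2(Δλ, Δψ) with Δψ = ln[tan(π/4+φ₂/2)/tan(π/4+φ₁/2)] = +0.2758, Δλ = -0.7049 → C = 291.37°
d = R·|Δφ| / |cos C| = 6368·0.27018 / 0.36439 = 4722 km

4722 km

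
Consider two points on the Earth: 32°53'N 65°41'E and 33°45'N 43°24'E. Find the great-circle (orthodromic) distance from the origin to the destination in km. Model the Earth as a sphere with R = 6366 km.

2067 km

Haversine: a = sin²(Δφ/2)+cos φ₁ cos φ₂ sin²(Δλ/2) = 0.02613;  σ = 2·atan2(√a,√(1−a))
σ = 18.605° → d = Rσ = 6366·0.32472 = 2067 km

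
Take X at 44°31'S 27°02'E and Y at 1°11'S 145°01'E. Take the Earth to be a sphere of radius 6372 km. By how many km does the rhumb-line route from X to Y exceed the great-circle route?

560 km

Great circle: cos σ = sin φ₁ sin φ₂ + cos φ₁ cos φ₂ cos Δλ,  σ = 1.8965 rad → d_gc = 12084.8 km
Rhumb line: Δψ = +0.8488, q = Δφ/Δψ = 0.8910, d_rh = R√(Δφ²+q²Δλ²) = 12645.2 km
Excess = 12645.2 − 12084.8 = 560.4 ≈ 560 km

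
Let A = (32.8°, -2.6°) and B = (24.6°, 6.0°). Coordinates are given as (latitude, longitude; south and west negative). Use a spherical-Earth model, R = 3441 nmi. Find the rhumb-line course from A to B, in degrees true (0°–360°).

137.4°

Δψ = ln[tan(π/4+φ₂/2)/tan(π/4+φ₁/2)] = -0.1634
Δλ = +0.1501 rad (taken the short way round)
course = atan2(Δλ, Δψ) = 137.43°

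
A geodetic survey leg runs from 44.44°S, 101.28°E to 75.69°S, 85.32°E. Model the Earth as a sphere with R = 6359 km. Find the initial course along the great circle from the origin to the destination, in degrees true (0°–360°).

187.4°

θ = atan2( sin Δλ·cos φ₂ ,  cos φ₁ sin φ₂ − sin φ₁ cos φ₂ cos Δλ )
  = atan2(-0.0680, -0.5254) = 187.37°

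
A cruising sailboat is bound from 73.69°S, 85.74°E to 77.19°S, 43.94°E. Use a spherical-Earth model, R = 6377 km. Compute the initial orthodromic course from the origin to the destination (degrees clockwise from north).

N = sin Δλ·cos φ₂ = -0.1478;  D = cos φ₁ sin φ₂ − sin φ₁ cos φ₂ cos Δλ = -0.1152
initial course = atan2(N, D) = 232.06°

232.1°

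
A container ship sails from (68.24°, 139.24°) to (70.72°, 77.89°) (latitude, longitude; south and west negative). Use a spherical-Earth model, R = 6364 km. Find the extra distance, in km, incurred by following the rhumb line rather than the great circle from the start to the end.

Great circle: cos σ = sin φ₁ sin φ₂ + cos φ₁ cos φ₂ cos Δλ,  σ = 0.3616 rad → d_gc = 2301.0 km
Rhumb line: Δψ = +0.1236, q = Δφ/Δψ = 0.3501, d_rh = R√(Δφ²+q²Δλ²) = 2401.6 km
Excess = 2401.6 − 2301.0 = 100.6 ≈ 101 km

101 km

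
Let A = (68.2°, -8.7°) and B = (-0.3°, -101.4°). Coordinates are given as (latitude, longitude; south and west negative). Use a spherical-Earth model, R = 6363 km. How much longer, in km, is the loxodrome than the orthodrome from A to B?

509 km

Great circle: cos σ = sin φ₁ sin φ₂ + cos φ₁ cos φ₂ cos Δλ,  σ = 1.5932 rad → d_gc = 10137.2 km
Rhumb line: Δψ = -1.6525, q = Δφ/Δψ = 0.7235, d_rh = R√(Δφ²+q²Δλ²) = 10646.3 km
Excess = 10646.3 − 10137.2 = 509.1 ≈ 509 km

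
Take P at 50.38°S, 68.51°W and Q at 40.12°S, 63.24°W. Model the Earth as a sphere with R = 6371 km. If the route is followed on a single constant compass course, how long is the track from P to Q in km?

Δψ = ln[tan(π/4+φ₂/2)/tan(π/4+φ₁/2)] = +0.2554;  Δφ = +0.1791 rad,  Δλ = +0.0920 rad
q = Δφ/Δψ = 0.7011
d = R·√(Δφ² + q²Δλ²) = 6371·0.19033 = 1213 km

1213 km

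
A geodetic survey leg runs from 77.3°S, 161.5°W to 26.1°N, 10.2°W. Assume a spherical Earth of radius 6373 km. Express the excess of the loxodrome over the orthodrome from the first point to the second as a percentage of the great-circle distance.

Great circle: σ = 2.2172 rad → d_gc = Rσ = 14130.5 km
Rhumb: Δφ = +1.8047, Δλ = +2.6407, Δψ = +2.6678, q = Δφ/Δψ = 0.6765 → d_rh = R√(Δφ²+q²Δλ²) = 16182.6 km
Excess = (16182.6 − 14130.5) / 14130.5 = 2052.1 / 14130.5 = 14.52% ≈ 14.5%

14.5%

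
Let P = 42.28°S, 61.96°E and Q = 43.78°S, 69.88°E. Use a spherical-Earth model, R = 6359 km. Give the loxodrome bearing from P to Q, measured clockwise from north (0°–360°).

Meridional parts: M(φ₁)=-0.8158, M(φ₂)=-0.8516 → ΔM = -0.0358;  Δλ = +0.1382 rad
tan C = Δλ / ΔM = -3.8594 → C = 104.53°

104.5°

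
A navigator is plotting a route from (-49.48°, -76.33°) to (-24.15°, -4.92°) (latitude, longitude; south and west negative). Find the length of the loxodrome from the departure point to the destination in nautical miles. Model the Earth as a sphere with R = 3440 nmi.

3699 nmi

Δψ = ln[tan(π/4+φ₂/2)/tan(π/4+φ₁/2)] = +0.5621;  Δφ = +0.4421 rad,  Δλ = +1.2463 rad
q = Δφ/Δψ = 0.7865
d = R·√(Δφ² + q²Δλ²) = 3440·1.07536 = 3699 nmi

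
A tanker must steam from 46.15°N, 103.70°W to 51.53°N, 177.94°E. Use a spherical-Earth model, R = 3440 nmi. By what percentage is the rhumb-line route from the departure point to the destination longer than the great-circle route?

5.0%

Great circle: σ = 0.8611 rad → d_gc = Rσ = 2962.3 nmi
Rhumb: Δφ = +0.0939, Δλ = -1.3676, Δψ = +0.1429, q = Δφ/Δψ = 0.6573 → d_rh = R√(Δφ²+q²Δλ²) = 3109.2 nmi
Excess = (3109.2 − 2962.3) / 2962.3 = 146.9 / 2962.3 = 4.96% ≈ 5.0%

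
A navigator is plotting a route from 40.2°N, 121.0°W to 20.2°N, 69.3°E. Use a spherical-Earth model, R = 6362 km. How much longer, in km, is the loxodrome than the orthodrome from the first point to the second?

Great circle: cos σ = sin φ₁ sin φ₂ + cos φ₁ cos φ₂ cos Δλ,  σ = 2.0742 rad → d_gc = 13195.9 km
Rhumb line: Δψ = -0.4074, q = Δφ/Δψ = 0.8569, d_rh = R√(Δφ²+q²Δλ²) = 16297.9 km
Excess = 16297.9 − 13195.9 = 3102.0 ≈ 3102 km

3102 km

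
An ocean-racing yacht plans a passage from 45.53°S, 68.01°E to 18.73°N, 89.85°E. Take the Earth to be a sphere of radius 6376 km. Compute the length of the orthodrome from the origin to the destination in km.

7484 km

cos σ = sin φ₁ sin φ₂ + cos φ₁ cos φ₂ cos Δλ
      = sin(-45.53°)sin(18.73°) + cos(-45.53°)cos(18.73°)cos(21.84°) = 0.3867
σ = 67.252° → d = Rσ = 6376·1.17378 = 7484 km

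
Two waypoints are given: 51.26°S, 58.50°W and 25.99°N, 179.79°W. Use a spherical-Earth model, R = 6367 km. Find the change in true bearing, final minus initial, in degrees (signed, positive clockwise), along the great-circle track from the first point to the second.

+52.9°

At departure: θ₁ = atan2(sin Δλ cos φ₂, cos φ₁ sin φ₂ − sin φ₁ cos φ₂ cos Δλ) = 263.32°
At arrival: θ₂ = atan2(sin Δλ cos φ₁, −cos φ₂ sin φ₁ + sin φ₂ cos φ₁ cos Δλ) = 316.25°
Δθ = θ₂ − θ₁ = +52.9°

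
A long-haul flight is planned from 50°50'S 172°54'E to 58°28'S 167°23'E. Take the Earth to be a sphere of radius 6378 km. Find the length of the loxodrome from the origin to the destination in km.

921 km

Rhumb course C = atan2(Δλ, Δψ) with Δψ = ln[tan(π/4+φ₂/2)/tan(π/4+φ₁/2)] = -0.2311, Δλ = -0.0963 → C = 202.62°
d = R·|Δφ| / |cos C| = 6378·0.13323 / 0.92310 = 921 km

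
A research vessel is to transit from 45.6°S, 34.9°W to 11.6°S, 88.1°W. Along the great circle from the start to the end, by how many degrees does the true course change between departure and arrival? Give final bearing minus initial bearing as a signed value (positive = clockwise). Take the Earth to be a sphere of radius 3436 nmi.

At departure: θ₁ = atan2(sin Δλ cos φ₂, cos φ₁ sin φ₂ − sin φ₁ cos φ₂ cos Δλ) = 289.55°
At arrival: θ₂ = atan2(sin Δλ cos φ₁, −cos φ₂ sin φ₁ + sin φ₂ cos φ₁ cos Δλ) = 317.70°
Δθ = θ₂ − θ₁ = +28.1°

+28.1°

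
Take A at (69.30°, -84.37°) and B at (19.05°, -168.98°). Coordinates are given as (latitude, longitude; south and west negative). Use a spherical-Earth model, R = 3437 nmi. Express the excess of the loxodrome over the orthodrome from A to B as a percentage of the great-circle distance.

5.4%

Great circle: σ = 1.2274 rad → d_gc = Rσ = 4218.5 nmi
Rhumb: Δφ = -0.8770, Δλ = -1.4767, Δψ = -1.3615, q = Δφ/Δψ = 0.6442 → d_rh = R√(Δφ²+q²Δλ²) = 4447.0 nmi
Excess = (4447.0 − 4218.5) / 4218.5 = 228.5 / 4218.5 = 5.42% ≈ 5.4%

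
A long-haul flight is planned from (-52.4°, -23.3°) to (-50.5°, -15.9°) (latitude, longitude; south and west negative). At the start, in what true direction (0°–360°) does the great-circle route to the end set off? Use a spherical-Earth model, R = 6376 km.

70.5°

N = sin Δλ·cos φ₂ = +0.0819;  D = cos φ₁ sin φ₂ − sin φ₁ cos φ₂ cos Δλ = +0.0290
initial course = atan2(N, D) = 70.53°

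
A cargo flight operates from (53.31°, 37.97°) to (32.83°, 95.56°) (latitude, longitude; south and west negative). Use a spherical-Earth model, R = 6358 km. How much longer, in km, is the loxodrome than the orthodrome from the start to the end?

Great circle: cos σ = sin φ₁ sin φ₂ + cos φ₁ cos φ₂ cos Δλ,  σ = 0.7900 rad → d_gc = 5023.0 km
Rhumb line: Δψ = -0.4967, q = Δφ/Δψ = 0.7197, d_rh = R√(Δφ²+q²Δλ²) = 5130.1 km
Excess = 5130.1 − 5023.0 = 107.1 ≈ 107 km

107 km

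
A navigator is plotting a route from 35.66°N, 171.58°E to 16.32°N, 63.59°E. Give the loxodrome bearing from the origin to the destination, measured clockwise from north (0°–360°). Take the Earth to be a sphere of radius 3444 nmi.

258.7°

Meridional parts: M(φ₁)=+0.6670, M(φ₂)=+0.2888 → ΔM = -0.3782;  Δλ = -1.8848 rad
tan C = Δλ / ΔM = +4.9837 → C = 258.65°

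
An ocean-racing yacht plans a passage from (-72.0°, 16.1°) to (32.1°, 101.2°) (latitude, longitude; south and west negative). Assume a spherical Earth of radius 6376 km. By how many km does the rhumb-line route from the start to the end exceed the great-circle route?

340 km

Great circle: cos σ = sin φ₁ sin φ₂ + cos φ₁ cos φ₂ cos Δλ,  σ = 2.0749 rad → d_gc = 13229.6 km
Rhumb line: Δψ = +2.4348, q = Δφ/Δψ = 0.7462, d_rh = R√(Δφ²+q²Δλ²) = 13569.8 km
Excess = 13569.8 − 13229.6 = 340.2 ≈ 340 km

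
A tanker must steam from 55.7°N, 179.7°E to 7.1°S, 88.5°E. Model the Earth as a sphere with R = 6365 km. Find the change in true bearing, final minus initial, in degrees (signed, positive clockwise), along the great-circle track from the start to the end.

-52.4°

Initial bearing θ₁ = atan2(sin Δλ cos φ₂, cos φ₁ sin φ₂ − sin φ₁ cos φ₂ cos Δλ) = 266.97°
Final bearing θ₂ = (initial bearing from the destination back to the start) + 180° = 214.55°
Δθ = θ₂ − θ₁ = -52.4°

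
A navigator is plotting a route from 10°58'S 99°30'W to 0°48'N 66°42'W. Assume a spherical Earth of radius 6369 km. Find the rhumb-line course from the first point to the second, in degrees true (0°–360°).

70.2°

Δψ = ln[tan(π/4+φ₂/2)/tan(π/4+φ₁/2)] = +0.2065
Δλ = +0.5725 rad (taken the short way round)
course = atan2(Δλ, Δψ) = 70.16°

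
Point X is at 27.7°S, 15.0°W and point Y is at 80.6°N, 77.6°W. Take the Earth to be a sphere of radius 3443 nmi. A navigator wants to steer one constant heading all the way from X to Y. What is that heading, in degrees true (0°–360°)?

Meridional parts: M(φ₁)=-0.5035, M(φ₂)=+2.4984 → ΔM = +3.0019;  Δλ = -1.0926 rad
tan C = Δλ / ΔM = -0.3640 → C = 340.00°

340.0°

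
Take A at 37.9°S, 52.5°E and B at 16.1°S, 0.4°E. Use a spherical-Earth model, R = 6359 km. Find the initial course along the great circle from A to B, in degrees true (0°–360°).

280.7°

N = sin Δλ·cos φ₂ = -0.7581;  D = cos φ₁ sin φ₂ − sin φ₁ cos φ₂ cos Δλ = +0.1437
initial course = atan2(N, D) = 280.73°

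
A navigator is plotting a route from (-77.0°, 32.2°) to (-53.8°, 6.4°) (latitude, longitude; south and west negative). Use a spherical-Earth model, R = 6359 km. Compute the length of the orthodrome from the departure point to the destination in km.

Haversine: a = sin²(Δφ/2)+cos φ₁ cos φ₂ sin²(Δλ/2) = 0.04705;  σ = 2·atan2(√a,√(1−a))
σ = 25.056° → d = Rσ = 6359·0.43732 = 2781 km

2781 km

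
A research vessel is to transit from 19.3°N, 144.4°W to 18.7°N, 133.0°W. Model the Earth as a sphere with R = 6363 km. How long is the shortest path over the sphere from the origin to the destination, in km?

1199 km

Haversine: a = sin²(Δφ/2)+cos φ₁ cos φ₂ sin²(Δλ/2) = 0.00885;  σ = 2·atan2(√a,√(1−a))
σ = 10.794° → d = Rσ = 6363·0.18838 = 1199 km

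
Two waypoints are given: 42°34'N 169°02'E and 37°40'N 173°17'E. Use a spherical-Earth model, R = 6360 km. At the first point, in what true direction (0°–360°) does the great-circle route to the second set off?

145.1°

N = sin Δλ·cos φ₂ = +0.0587;  D = cos φ₁ sin φ₂ − sin φ₁ cos φ₂ cos Δλ = -0.0839
initial course = atan2(N, D) = 145.05°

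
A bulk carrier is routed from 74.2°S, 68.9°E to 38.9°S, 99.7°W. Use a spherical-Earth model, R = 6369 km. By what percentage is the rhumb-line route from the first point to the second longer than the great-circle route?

36.7%

Great circle: σ = 1.1631 rad → d_gc = Rσ = 7407.6 km
Rhumb: Δφ = +0.6161, Δλ = -2.9426, Δψ = +1.2370, q = Δφ/Δψ = 0.4981 → d_rh = R√(Δφ²+q²Δλ²) = 10126.0 km
Excess = (10126.0 − 7407.6) / 7407.6 = 2718.4 / 7407.6 = 36.70% ≈ 36.7%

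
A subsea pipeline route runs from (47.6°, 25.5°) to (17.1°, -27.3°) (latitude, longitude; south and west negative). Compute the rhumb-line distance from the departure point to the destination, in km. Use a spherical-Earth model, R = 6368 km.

Δψ = ln[tan(π/4+φ₂/2)/tan(π/4+φ₁/2)] = -0.6441;  Δφ = -0.5323 rad,  Δλ = -0.9215 rad
q = Δφ/Δψ = 0.8265
d = R·√(Δφ² + q²Δλ²) = 6368·0.92922 = 5917 km

5917 km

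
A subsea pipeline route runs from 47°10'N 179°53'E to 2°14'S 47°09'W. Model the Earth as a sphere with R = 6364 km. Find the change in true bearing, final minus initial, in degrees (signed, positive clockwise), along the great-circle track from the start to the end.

+88.1°

Initial bearing θ₁ = atan2(sin Δλ cos φ₂, cos φ₁ sin φ₂ − sin φ₁ cos φ₂ cos Δλ) = 57.10°
Final bearing θ₂ = (initial bearing from the destination back to the start) + 180° = 145.16°
Δθ = θ₂ − θ₁ = +88.1°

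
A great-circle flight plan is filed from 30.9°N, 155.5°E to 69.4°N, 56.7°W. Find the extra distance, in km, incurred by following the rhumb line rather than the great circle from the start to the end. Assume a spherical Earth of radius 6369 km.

Great circle: cos σ = sin φ₁ sin φ₂ + cos φ₁ cos φ₂ cos Δλ,  σ = 1.3436 rad → d_gc = 8557.5 km
Rhumb line: Δψ = +1.1377, q = Δφ/Δψ = 0.5906, d_rh = R√(Δφ²+q²Δλ²) = 10605.4 km
Excess = 10605.4 − 8557.5 = 2047.9 ≈ 2048 km

2048 km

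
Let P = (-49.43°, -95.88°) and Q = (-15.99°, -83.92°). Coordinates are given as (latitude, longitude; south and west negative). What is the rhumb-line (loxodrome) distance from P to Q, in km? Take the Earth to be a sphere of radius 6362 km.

3869 km

Δψ = ln[tan(π/4+φ₂/2)/tan(π/4+φ₁/2)] = +0.7125;  Δφ = +0.5836 rad,  Δλ = +0.2087 rad
q = Δφ/Δψ = 0.8191
d = R·√(Δφ² + q²Δλ²) = 6362·0.60817 = 3869 km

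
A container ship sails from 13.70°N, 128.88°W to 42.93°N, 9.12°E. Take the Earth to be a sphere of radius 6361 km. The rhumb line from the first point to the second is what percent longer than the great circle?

10.2%

Great circle: σ = 1.9469 rad → d_gc = Rσ = 12384.4 km
Rhumb: Δφ = +0.5102, Δλ = +2.4086, Δψ = +0.5897, q = Δφ/Δψ = 0.8650 → d_rh = R√(Δφ²+q²Δλ²) = 13644.7 km
Excess = (13644.7 − 12384.4) / 12384.4 = 1260.3 / 12384.4 = 10.18% ≈ 10.2%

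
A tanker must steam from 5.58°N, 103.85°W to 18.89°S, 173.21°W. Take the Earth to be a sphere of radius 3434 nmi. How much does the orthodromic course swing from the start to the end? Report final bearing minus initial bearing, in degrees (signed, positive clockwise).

+9.4°

Initial bearing θ₁ = atan2(sin Δλ cos φ₂, cos φ₁ sin φ₂ − sin φ₁ cos φ₂ cos Δλ) = 248.17°
Final bearing θ₂ = (initial bearing from the destination back to the start) + 180° = 257.55°
Δθ = θ₂ − θ₁ = +9.4°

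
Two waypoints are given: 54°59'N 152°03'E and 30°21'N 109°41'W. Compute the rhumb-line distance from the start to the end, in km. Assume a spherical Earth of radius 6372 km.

8329 km

Rhumb course C = atan2(Δλ, Δψ) with Δψ = ln[tan(π/4+φ₂/2)/tan(π/4+φ₁/2)] = -0.5974, Δλ = +1.7151 → C = 109.20°
d = R·|Δφ| / |cos C| = 6372·0.42993 / 0.32892 = 8329 km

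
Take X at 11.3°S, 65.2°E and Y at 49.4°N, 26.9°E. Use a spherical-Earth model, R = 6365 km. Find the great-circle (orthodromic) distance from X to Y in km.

7708 km

Haversine: a = sin²(Δφ/2)+cos φ₁ cos φ₂ sin²(Δλ/2) = 0.32398;  σ = 2·atan2(√a,√(1−a))
σ = 69.388° → d = Rσ = 6365·1.21105 = 7708 km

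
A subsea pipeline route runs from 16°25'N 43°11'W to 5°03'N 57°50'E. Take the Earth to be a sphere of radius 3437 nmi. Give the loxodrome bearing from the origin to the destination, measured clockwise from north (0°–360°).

Δψ = ln[tan(π/4+φ₂/2)/tan(π/4+φ₁/2)] = -0.2023
Δλ = +1.7631 rad (taken the short way round)
course = atan2(Δλ, Δψ) = 96.54°

96.5°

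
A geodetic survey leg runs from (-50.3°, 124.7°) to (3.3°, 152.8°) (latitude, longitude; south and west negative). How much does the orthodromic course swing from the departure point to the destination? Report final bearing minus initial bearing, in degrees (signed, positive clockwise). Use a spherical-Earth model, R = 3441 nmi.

Initial bearing θ₁ = atan2(sin Δλ cos φ₂, cos φ₁ sin φ₂ − sin φ₁ cos φ₂ cos Δλ) = 33.36°
Final bearing θ₂ = (initial bearing from the destination back to the start) + 180° = 20.60°
Δθ = θ₂ − θ₁ = -12.8°

-12.8°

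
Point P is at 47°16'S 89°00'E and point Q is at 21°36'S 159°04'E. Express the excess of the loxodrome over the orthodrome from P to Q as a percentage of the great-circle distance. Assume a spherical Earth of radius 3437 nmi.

Great circle: σ = 1.0639 rad → d_gc = Rσ = 3656.5 nmi
Rhumb: Δφ = +0.4480, Δλ = +1.2229, Δψ = +0.5522, q = Δφ/Δψ = 0.8112 → d_rh = R√(Δφ²+q²Δλ²) = 3741.1 nmi
Excess = (3741.1 − 3656.5) / 3656.5 = 84.6 / 3656.5 = 2.31% ≈ 2.3%

2.3%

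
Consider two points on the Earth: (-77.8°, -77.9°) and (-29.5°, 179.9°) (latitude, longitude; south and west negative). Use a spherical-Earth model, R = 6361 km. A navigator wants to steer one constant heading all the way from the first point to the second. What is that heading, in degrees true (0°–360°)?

Δψ = ln[tan(π/4+φ₂/2)/tan(π/4+φ₁/2)] = +1.6969
Δλ = -1.7837 rad (taken the short way round)
course = atan2(Δλ, Δψ) = 313.57°

313.6°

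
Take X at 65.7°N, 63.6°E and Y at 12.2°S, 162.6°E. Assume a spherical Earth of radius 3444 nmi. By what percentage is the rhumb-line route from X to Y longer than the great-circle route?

Great circle: σ = 1.8292 rad → d_gc = Rσ = 6299.7 nmi
Rhumb: Δφ = -1.3596, Δλ = +1.7279, Δψ = -1.7503, q = Δφ/Δψ = 0.7768 → d_rh = R√(Δφ²+q²Δλ²) = 6579.8 nmi
Excess = (6579.8 − 6299.7) / 6299.7 = 280.1 / 6299.7 = 4.446% ≈ 4.4%

4.4%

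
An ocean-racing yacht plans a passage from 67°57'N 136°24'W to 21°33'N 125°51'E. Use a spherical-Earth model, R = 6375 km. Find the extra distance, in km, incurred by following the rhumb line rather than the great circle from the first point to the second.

618 km

Great circle: cos σ = sin φ₁ sin φ₂ + cos φ₁ cos φ₂ cos Δλ,  σ = 1.2731 rad → d_gc = 8115.7 km
Rhumb line: Δψ = -1.2503, q = Δφ/Δψ = 0.6477, d_rh = R√(Δφ²+q²Δλ²) = 8733.8 km
Excess = 8733.8 − 8115.7 = 618.1 ≈ 618 km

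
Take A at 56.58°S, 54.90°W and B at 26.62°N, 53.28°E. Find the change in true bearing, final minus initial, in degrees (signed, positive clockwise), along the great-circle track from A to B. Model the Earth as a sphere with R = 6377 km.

-51.0°

At departure: θ₁ = atan2(sin Δλ cos φ₂, cos φ₁ sin φ₂ − sin φ₁ cos φ₂ cos Δλ) = 89.06°
At arrival: θ₂ = atan2(sin Δλ cos φ₁, −cos φ₂ sin φ₁ + sin φ₂ cos φ₁ cos Δλ) = 38.02°
Δθ = θ₂ − θ₁ = -51.0°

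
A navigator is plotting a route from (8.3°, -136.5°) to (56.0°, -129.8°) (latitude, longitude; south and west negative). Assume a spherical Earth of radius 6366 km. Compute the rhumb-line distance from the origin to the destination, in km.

5333 km

Δψ = ln[tan(π/4+φ₂/2)/tan(π/4+φ₁/2)] = +1.0397;  Δφ = +0.8325 rad,  Δλ = +0.1169 rad
q = Δφ/Δψ = 0.8007
d = R·√(Δφ² + q²Δλ²) = 6366·0.83777 = 5333 km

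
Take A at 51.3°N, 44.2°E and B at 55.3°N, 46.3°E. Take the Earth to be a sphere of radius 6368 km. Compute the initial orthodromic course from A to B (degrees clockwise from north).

θ = atan2( sin Δλ·cos φ₂ ,  cos φ₁ sin φ₂ − sin φ₁ cos φ₂ cos Δλ )
  = atan2(+0.0209, +0.0701) = 16.58°

16.6°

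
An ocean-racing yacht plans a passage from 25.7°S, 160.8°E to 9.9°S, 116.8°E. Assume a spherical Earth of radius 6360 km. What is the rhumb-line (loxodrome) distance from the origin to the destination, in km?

Rhumb course C = atan2(Δλ, Δψ) with Δψ = ln[tan(π/4+φ₂/2)/tan(π/4+φ₁/2)] = +0.2907, Δλ = -0.7679 → C = 290.74°
d = R·|Δφ| / |cos C| = 6360·0.27576 / 0.35407 = 4953 km

4953 km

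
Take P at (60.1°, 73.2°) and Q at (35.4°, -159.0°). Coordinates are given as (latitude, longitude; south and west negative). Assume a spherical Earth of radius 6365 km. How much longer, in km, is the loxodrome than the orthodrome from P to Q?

Great circle: cos σ = sin φ₁ sin φ₂ + cos φ₁ cos φ₂ cos Δλ,  σ = 1.3149 rad → d_gc = 8369.2 km
Rhumb line: Δψ = -0.6591, q = Δφ/Δψ = 0.6541, d_rh = R√(Δφ²+q²Δλ²) = 9683.3 km
Excess = 9683.3 − 8369.2 = 1314.1 ≈ 1314 km

1314 km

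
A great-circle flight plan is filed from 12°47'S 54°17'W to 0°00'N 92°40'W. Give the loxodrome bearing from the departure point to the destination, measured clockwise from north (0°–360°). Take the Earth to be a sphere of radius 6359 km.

Δψ = ln[tan(π/4+φ₂/2)/tan(π/4+φ₁/2)] = +0.2250
Δλ = -0.6699 rad (taken the short way round)
course = atan2(Δλ, Δψ) = 288.56°

288.6°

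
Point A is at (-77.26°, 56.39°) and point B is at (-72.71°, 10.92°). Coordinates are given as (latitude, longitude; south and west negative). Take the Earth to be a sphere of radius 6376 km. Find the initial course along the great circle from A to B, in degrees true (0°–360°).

θ = atan2( sin Δλ·cos φ₂ ,  cos φ₁ sin φ₂ − sin φ₁ cos φ₂ cos Δλ )
  = atan2(-0.2119, -0.0073) = 268.04°

268.0°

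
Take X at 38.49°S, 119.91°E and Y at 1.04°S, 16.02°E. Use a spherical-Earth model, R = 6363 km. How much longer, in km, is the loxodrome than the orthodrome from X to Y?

Great circle: cos σ = sin φ₁ sin φ₂ + cos φ₁ cos φ₂ cos Δλ,  σ = 1.7483 rad → d_gc = 11124.4 km
Rhumb line: Δψ = +0.7107, q = Δφ/Δψ = 0.9197, d_rh = R√(Δφ²+q²Δλ²) = 11396.6 km
Excess = 11396.6 − 11124.4 = 272.2 ≈ 272 km

272 km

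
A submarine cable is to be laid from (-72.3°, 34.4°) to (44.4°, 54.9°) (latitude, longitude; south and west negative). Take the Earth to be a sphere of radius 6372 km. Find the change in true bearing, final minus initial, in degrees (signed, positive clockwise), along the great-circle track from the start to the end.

Initial bearing θ₁ = atan2(sin Δλ cos φ₂, cos φ₁ sin φ₂ − sin φ₁ cos φ₂ cos Δλ) = 16.40°
Final bearing θ₂ = (initial bearing from the destination back to the start) + 180° = 6.90°
Δθ = θ₂ − θ₁ = -9.5°

-9.5°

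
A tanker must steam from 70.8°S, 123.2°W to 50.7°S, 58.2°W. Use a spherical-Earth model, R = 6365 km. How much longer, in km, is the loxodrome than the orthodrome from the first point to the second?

168 km

Great circle: cos σ = sin φ₁ sin φ₂ + cos φ₁ cos φ₂ cos Δλ,  σ = 0.6114 rad → d_gc = 3891.8 km
Rhumb line: Δψ = +0.7472, q = Δφ/Δψ = 0.4695, d_rh = R√(Δφ²+q²Δλ²) = 4059.4 km
Excess = 4059.4 − 3891.8 = 167.6 ≈ 168 km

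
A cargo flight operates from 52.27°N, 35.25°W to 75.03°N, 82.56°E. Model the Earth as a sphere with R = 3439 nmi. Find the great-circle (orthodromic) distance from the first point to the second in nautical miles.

2782 nmi

Haversine: a = sin²(Δφ/2)+cos φ₁ cos φ₂ sin²(Δλ/2) = 0.15484;  σ = 2·atan2(√a,√(1−a))
σ = 46.345° → d = Rσ = 3439·0.80887 = 2782 nmi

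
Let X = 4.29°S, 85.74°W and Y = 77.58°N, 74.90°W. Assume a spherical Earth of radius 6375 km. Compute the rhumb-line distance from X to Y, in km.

9140 km

Δψ = ln[tan(π/4+φ₂/2)/tan(π/4+φ₁/2)] = +2.2931;  Δφ = +1.4289 rad,  Δλ = +0.1892 rad
q = Δφ/Δψ = 0.6231
d = R·√(Δφ² + q²Δλ²) = 6375·1.43376 = 9140 km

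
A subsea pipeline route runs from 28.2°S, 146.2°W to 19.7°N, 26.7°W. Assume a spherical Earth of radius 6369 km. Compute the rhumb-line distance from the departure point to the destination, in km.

13910 km

Δψ = ln[tan(π/4+φ₂/2)/tan(π/4+φ₁/2)] = +0.8642;  Δφ = +0.8360 rad,  Δλ = +2.0857 rad
q = Δφ/Δψ = 0.9674
d = R·√(Δφ² + q²Δλ²) = 6369·2.18407 = 13910 km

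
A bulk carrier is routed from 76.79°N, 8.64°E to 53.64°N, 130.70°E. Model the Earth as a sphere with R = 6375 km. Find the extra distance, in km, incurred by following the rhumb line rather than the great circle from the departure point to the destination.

899 km

Great circle: cos σ = sin φ₁ sin φ₂ + cos φ₁ cos φ₂ cos Δλ,  σ = 0.7783 rad → d_gc = 4961.87 km
Rhumb line: Δψ = -1.0424, q = Δφ/Δψ = 0.3876, d_rh = R√(Δφ²+q²Δλ²) = 5860.40 km
Excess = 5860.40 − 4961.87 = 898.53 ≈ 899 km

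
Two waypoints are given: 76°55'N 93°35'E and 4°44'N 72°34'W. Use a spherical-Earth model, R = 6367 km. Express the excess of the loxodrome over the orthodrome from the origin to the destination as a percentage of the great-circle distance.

Great circle: σ = 1.7099 rad → d_gc = Rσ = 10887.0 km
Rhumb: Δφ = -1.2598, Δλ = -2.8999, Δψ = -2.0830, q = Δφ/Δψ = 0.6048 → d_rh = R√(Δφ²+q²Δλ²) = 13749.5 km
Excess = (13749.5 − 10887.0) / 10887.0 = 2862.5 / 10887.0 = 26.29% ≈ 26.3%

26.3%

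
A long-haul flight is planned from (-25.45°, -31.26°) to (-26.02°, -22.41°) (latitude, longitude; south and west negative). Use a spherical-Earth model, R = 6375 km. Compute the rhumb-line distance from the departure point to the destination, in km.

Rhumb course C = atan2(Δλ, Δψ) with Δψ = ln[tan(π/4+φ₂/2)/tan(π/4+φ₁/2)] = -0.0110, Δλ = +0.1545 → C = 94.09°
d = R·|Δφ| / |cos C| = 6375·0.00995 / 0.07132 = 889 km

889 km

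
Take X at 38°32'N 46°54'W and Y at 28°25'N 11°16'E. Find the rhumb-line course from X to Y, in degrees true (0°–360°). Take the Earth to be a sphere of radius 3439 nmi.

Meridional parts: M(φ₁)=+0.7298, M(φ₂)=+0.5176 → ΔM = -0.2122;  Δλ = +1.0152 rad
tan C = Δλ / ΔM = -4.7842 → C = 101.81°

101.8°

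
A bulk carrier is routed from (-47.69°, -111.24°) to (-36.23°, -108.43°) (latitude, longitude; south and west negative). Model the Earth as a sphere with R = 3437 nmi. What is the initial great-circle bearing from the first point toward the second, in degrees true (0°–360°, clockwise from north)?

11.3°

N = sin Δλ·cos φ₂ = +0.0395;  D = cos φ₁ sin φ₂ − sin φ₁ cos φ₂ cos Δλ = +0.1980
initial course = atan2(N, D) = 11.30°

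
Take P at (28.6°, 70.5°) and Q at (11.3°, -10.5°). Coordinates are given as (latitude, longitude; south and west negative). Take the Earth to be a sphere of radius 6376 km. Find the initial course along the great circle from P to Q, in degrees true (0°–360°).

275.8°

θ = atan2( sin Δλ·cos φ₂ ,  cos φ₁ sin φ₂ − sin φ₁ cos φ₂ cos Δλ )
  = atan2(-0.9685, +0.0986) = 275.81°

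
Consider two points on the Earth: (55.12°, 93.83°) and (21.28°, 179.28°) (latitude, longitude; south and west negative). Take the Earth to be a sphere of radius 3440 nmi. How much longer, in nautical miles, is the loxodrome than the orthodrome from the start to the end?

184 nmi

Great circle: cos σ = sin φ₁ sin φ₂ + cos φ₁ cos φ₂ cos Δλ,  σ = 1.2239 rad → d_gc = 4210.1 nmi
Rhumb line: Δψ = -0.7776, q = Δφ/Δψ = 0.7595, d_rh = R√(Δφ²+q²Δλ²) = 4394.4 nmi
Excess = 4394.4 − 4210.1 = 184.3 ≈ 184 nmi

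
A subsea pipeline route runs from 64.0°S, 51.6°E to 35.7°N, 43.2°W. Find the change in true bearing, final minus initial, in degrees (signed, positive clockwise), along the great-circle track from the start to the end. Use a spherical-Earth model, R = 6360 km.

+44.8°

Initial bearing θ₁ = atan2(sin Δλ cos φ₂, cos φ₁ sin φ₂ − sin φ₁ cos φ₂ cos Δλ) = 283.53°
Final bearing θ₂ = (initial bearing from the destination back to the start) + 180° = 328.34°
Δθ = θ₂ − θ₁ = +44.8°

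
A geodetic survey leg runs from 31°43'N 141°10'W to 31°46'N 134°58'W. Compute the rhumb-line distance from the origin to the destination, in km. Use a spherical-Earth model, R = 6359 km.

585 km

Δψ = ln[tan(π/4+φ₂/2)/tan(π/4+φ₁/2)] = +0.0010;  Δφ = +0.0009 rad,  Δλ = +0.1082 rad
q = Δφ/Δψ = 0.8504
d = R·√(Δφ² + q²Δλ²) = 6359·0.09203 = 585 km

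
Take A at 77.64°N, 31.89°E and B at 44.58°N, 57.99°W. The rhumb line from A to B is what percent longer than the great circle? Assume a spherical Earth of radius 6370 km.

Great circle: σ = 0.8149 rad → d_gc = Rσ = 5190.8 km
Rhumb: Δφ = -0.5770, Δλ = -1.5687, Δψ = -1.3520, q = Δφ/Δψ = 0.4268 → d_rh = R√(Δφ²+q²Δλ²) = 5630.0 km
Excess = (5630.0 − 5190.8) / 5190.8 = 439.2 / 5190.8 = 8.46% ≈ 8.5%

8.5%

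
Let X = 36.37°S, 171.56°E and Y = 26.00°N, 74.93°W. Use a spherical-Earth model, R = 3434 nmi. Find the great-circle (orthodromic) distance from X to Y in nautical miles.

cos σ = sin φ₁ sin φ₂ + cos φ₁ cos φ₂ cos Δλ
      = sin(-36.37°)sin(26.00°) + cos(-36.37°)cos(26.00°)cos(113.51°) = -0.5486
σ = 123.274° → d = Rσ = 3434·2.15154 = 7388 nmi

7388 nmi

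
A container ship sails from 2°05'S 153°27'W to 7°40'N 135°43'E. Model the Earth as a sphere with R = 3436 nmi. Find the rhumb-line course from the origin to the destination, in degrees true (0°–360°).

277.9°

Δψ = ln[tan(π/4+φ₂/2)/tan(π/4+φ₁/2)] = +0.1706
Δλ = -1.2363 rad (taken the short way round)
course = atan2(Δλ, Δψ) = 277.86°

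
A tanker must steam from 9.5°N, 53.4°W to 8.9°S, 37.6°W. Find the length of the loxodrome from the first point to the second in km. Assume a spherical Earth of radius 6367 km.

2690 km

Δψ = ln[tan(π/4+φ₂/2)/tan(π/4+φ₁/2)] = -0.3225;  Δφ = -0.3211 rad,  Δλ = +0.2758 rad
q = Δφ/Δψ = 0.9957
d = R·√(Δφ² + q²Δλ²) = 6367·0.42252 = 2690 km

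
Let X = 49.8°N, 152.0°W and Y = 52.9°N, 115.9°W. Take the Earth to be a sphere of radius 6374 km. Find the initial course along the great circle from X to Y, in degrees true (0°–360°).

N = sin Δλ·cos φ₂ = +0.3554;  D = cos φ₁ sin φ₂ − sin φ₁ cos φ₂ cos Δλ = +0.1425
initial course = atan2(N, D) = 68.15°

68.1°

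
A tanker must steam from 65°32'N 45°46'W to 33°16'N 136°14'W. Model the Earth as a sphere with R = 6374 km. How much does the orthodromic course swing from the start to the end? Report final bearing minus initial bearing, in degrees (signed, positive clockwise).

-77.1°

At departure: θ₁ = atan2(sin Δλ cos φ₂, cos φ₁ sin φ₂ − sin φ₁ cos φ₂ cos Δλ) = 285.60°
At arrival: θ₂ = atan2(sin Δλ cos φ₁, −cos φ₂ sin φ₁ + sin φ₂ cos φ₁ cos Δλ) = 208.50°
Δθ = θ₂ − θ₁ = -77.1°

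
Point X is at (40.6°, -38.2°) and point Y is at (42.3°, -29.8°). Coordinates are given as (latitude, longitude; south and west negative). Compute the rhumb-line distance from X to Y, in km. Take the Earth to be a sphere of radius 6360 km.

Rhumb course C = atan2(Δλ, Δψ) with Δψ = ln[tan(π/4+φ₂/2)/tan(π/4+φ₁/2)] = +0.0396, Δλ = +0.1466 → C = 74.89°
d = R·|Δφ| / |cos C| = 6360·0.02967 / 0.26070 = 724 km

724 km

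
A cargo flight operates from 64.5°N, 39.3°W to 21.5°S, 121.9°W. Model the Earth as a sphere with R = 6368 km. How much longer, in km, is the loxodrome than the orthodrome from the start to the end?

263 km

Great circle: cos σ = sin φ₁ sin φ₂ + cos φ₁ cos φ₂ cos Δλ,  σ = 1.8538 rad → d_gc = 11804.8 km
Rhumb line: Δψ = -1.8704, q = Δφ/Δψ = 0.8025, d_rh = R√(Δφ²+q²Δλ²) = 12068.0 km
Excess = 12068.0 − 11804.8 = 263.2 ≈ 263 km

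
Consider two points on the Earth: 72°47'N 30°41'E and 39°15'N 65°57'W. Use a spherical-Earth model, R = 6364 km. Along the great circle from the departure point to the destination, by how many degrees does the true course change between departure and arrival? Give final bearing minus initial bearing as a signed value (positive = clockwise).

-88.4°

Initial bearing θ₁ = atan2(sin Δλ cos φ₂, cos φ₁ sin φ₂ − sin φ₁ cos φ₂ cos Δλ) = 289.52°
Final bearing θ₂ = (initial bearing from the destination back to the start) + 180° = 201.12°
Δθ = θ₂ − θ₁ = -88.4°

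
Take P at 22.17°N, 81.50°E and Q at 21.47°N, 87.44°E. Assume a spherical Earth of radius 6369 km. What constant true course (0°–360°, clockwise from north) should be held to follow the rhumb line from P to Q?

97.2°

Δψ = ln[tan(π/4+φ₂/2)/tan(π/4+φ₁/2)] = -0.0132
Δλ = +0.1037 rad (taken the short way round)
course = atan2(Δλ, Δψ) = 97.23°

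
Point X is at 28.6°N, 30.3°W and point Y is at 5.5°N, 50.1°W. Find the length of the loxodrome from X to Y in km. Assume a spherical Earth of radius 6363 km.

Rhumb course C = atan2(Δλ, Δψ) with Δψ = ln[tan(π/4+φ₂/2)/tan(π/4+φ₁/2)] = -0.4251, Δλ = -0.3456 → C = 219.11°
d = R·|Δφ| / |cos C| = 6363·0.40317 / 0.77598 = 3306 km

3306 km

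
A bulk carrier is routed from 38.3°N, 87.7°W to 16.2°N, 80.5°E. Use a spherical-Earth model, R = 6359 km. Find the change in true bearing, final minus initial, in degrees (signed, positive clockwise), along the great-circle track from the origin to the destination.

At departure: θ₁ = atan2(sin Δλ cos φ₂, cos φ₁ sin φ₂ − sin φ₁ cos φ₂ cos Δλ) = 13.77°
At arrival: θ₂ = atan2(sin Δλ cos φ₁, −cos φ₂ sin φ₁ + sin φ₂ cos φ₁ cos Δλ) = 168.79°
Δθ = θ₂ − θ₁ = +155.0°

+155.0°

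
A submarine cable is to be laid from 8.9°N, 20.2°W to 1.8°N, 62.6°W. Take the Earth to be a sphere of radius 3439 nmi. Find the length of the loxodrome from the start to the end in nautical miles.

2568 nmi

Δψ = ln[tan(π/4+φ₂/2)/tan(π/4+φ₁/2)] = -0.1245;  Δφ = -0.1239 rad,  Δλ = -0.7400 rad
q = Δφ/Δψ = 0.9950
d = R·√(Δφ² + q²Δλ²) = 3439·0.74667 = 2568 nmi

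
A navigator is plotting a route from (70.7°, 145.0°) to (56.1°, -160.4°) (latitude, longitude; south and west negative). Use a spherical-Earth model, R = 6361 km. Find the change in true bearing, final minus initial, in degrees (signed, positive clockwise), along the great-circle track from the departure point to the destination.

+49.9°

Initial bearing θ₁ = atan2(sin Δλ cos φ₂, cos φ₁ sin φ₂ − sin φ₁ cos φ₂ cos Δλ) = 93.85°
Final bearing θ₂ = (initial bearing from the destination back to the start) + 180° = 143.75°
Δθ = θ₂ − θ₁ = +49.9°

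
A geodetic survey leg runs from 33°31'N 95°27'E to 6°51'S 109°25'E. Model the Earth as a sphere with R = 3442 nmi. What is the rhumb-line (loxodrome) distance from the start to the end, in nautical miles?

2553 nmi

Rhumb course C = atan2(Δλ, Δψ) with Δψ = ln[tan(π/4+φ₂/2)/tan(π/4+φ₁/2)] = -0.7414, Δλ = +0.2438 → C = 161.80°
d = R·|Δφ| / |cos C| = 3442·0.70453 / 0.94996 = 2553 nmi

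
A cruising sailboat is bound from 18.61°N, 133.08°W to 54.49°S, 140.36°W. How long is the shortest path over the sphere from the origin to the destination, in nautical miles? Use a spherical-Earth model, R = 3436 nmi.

Haversine: a = sin²(Δφ/2)+cos φ₁ cos φ₂ sin²(Δλ/2) = 0.35687;  σ = 2·atan2(√a,√(1−a))
σ = 73.366° → d = Rσ = 3436·1.28047 = 4400 nmi

4400 nmi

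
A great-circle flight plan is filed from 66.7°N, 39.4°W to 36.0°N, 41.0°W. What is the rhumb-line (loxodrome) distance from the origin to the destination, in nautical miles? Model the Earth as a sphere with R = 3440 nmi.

1844 nmi

Δψ = ln[tan(π/4+φ₂/2)/tan(π/4+φ₁/2)] = -0.9047;  Δφ = -0.5358 rad,  Δλ = -0.0279 rad
q = Δφ/Δψ = 0.5922
d = R·√(Δφ² + q²Δλ²) = 3440·0.53607 = 1844 nmi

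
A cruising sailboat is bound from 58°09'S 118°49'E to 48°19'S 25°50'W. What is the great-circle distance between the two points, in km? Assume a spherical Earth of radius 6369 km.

7740 km

Haversine: a = sin²(Δφ/2)+cos φ₁ cos φ₂ sin²(Δλ/2) = 0.32592;  σ = 2·atan2(√a,√(1−a))
σ = 69.625° → d = Rσ = 6369·1.21519 = 7740 km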